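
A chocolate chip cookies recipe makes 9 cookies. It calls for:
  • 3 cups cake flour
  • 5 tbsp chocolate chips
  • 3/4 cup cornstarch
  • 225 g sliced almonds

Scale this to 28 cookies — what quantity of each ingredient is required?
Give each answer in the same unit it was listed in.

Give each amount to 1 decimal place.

Scaling factor: 28/9.
cake flour: 3 cup × 28/9 ≈ 9.3 cup
chocolate chips: 5 tbsp × 28/9 ≈ 15.6 tbsp
cornstarch: 0.75 cup × 28/9 ≈ 2.3 cup
sliced almonds: 225 g × 28/9 = 700.0 g

cake flour: 9.3 cup; chocolate chips: 15.6 tbsp; cornstarch: 2.3 cup; sliced almonds: 700.0 g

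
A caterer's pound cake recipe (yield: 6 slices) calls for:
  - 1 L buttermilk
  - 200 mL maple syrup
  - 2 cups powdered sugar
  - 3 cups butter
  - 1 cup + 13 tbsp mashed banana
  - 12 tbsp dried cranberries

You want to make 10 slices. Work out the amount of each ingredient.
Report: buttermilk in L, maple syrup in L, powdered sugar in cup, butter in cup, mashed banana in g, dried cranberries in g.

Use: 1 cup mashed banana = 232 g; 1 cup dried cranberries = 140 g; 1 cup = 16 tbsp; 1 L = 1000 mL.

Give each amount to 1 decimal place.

Scaling factor: 10/6 = 5/3.
buttermilk: 1 L × 5/3 ≈ 1.7 L
maple syrup: 200 mL × 5/3 ÷ 1000 mL/L ≈ 0.3 L
powdered sugar: 2 cup × 5/3 ≈ 3.3 cup
butter: 3 cup × 5/3 = 5.0 cup
mashed banana: (1 cup + 13 tbsp = 1.8125 cup) × 5/3 × 232 g/cup ≈ 700.8 g
dried cranberries: 12 tbsp × 5/3 ÷ 16 tbsp/cup × 140 g/cup = 175.0 g

buttermilk: 1.7 L; maple syrup: 0.3 L; powdered sugar: 3.3 cup; butter: 5.0 cup; mashed banana: 700.8 g; dried cranberries: 175.0 g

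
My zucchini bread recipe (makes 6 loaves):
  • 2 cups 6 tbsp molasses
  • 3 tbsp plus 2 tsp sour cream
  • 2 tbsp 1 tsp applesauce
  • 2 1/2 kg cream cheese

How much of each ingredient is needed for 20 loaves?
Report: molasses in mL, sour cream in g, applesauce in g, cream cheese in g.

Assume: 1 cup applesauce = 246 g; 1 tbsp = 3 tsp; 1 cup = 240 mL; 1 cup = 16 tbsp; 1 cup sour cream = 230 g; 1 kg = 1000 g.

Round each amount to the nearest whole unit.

molasses: 1900 mL; sour cream: 176 g; applesauce: 120 g; cream cheese: 8333 g

Scaling factor: 20/6 = 10/3.
molasses: (2 cup + 6 tbsp = 2.375 cup) × 10/3 × 240 mL/cup = 1900 mL
sour cream: (3 tbsp + 2 tsp = 11/3 tbsp) × 10/3 ÷ 16 tbsp/cup × 230 g/cup ≈ 176 g
applesauce: (2 tbsp + 1 tsp = 7/3 tbsp) × 10/3 ÷ 16 tbsp/cup × 246 g/cup ≈ 120 g
cream cheese: 2.5 kg × 10/3 × 1000 g/kg ≈ 8333 g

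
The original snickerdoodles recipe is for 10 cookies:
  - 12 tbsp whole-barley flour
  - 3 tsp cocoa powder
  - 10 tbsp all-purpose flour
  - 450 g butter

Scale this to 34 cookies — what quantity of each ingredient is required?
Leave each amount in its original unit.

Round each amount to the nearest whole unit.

whole-barley flour: 41 tbsp; cocoa powder: 10 tsp; all-purpose flour: 34 tbsp; butter: 1530 g

Scaling factor: 34/10 = 17/5 = 3.4.
whole-barley flour: 12 tbsp × 17/5 ≈ 41 tbsp
cocoa powder: 3 tsp × 17/5 ≈ 10 tsp
all-purpose flour: 10 tbsp × 17/5 = 34 tbsp
butter: 450 g × 17/5 = 1530 g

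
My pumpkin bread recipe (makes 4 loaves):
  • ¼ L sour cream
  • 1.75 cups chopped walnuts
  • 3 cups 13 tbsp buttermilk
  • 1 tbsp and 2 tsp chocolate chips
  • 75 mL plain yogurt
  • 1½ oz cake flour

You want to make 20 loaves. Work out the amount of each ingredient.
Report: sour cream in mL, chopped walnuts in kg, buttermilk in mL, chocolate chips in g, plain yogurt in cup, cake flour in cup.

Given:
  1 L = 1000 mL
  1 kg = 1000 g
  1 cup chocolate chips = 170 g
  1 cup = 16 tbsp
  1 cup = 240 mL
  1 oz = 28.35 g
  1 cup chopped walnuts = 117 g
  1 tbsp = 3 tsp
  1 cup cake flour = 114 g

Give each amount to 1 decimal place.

sour cream: 1250.0 mL; chopped walnuts: 1.0 kg; buttermilk: 4575.0 mL; chocolate chips: 88.5 g; plain yogurt: 1.6 cup; cake flour: 1.9 cup

Scaling factor: 20/4 = 5.
sour cream: 0.25 L × 5 × 1000 mL/L = 1250.0 mL
chopped walnuts: 1.75 cup × 5 × 117 g/cup ÷ 1000 g/kg ≈ 1.0 kg
buttermilk: (3 cup + 13 tbsp = 3.8125 cup) × 5 × 240 mL/cup = 4575.0 mL
chocolate chips: (1 tbsp + 2 tsp = 5/3 tbsp) × 5 ÷ 16 tbsp/cup × 170 g/cup ≈ 88.5 g
plain yogurt: 75 mL × 5 ÷ 240 mL/cup ≈ 1.6 cup
cake flour: 1.5 oz × 5 × 28.35 g/oz ÷ 114 g/cup ≈ 1.9 cup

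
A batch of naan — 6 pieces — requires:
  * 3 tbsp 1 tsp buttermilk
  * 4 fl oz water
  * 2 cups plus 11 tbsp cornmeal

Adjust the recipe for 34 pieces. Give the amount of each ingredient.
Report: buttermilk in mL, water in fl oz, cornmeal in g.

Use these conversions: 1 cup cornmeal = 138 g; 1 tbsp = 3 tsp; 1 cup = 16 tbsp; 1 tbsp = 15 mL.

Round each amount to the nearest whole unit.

buttermilk: 283 mL; water: 23 fl oz; cornmeal: 2102 g

Scaling factor: 34/6 = 17/3.
buttermilk: (3 tbsp + 1 tsp = 10/3 tbsp) × 17/3 × 15 mL/tbsp ≈ 283 mL
water: 4 fl oz × 17/3 ≈ 23 fl oz
cornmeal: (2 cup + 11 tbsp = 2.6875 cup) × 17/3 × 138 g/cup ≈ 2102 g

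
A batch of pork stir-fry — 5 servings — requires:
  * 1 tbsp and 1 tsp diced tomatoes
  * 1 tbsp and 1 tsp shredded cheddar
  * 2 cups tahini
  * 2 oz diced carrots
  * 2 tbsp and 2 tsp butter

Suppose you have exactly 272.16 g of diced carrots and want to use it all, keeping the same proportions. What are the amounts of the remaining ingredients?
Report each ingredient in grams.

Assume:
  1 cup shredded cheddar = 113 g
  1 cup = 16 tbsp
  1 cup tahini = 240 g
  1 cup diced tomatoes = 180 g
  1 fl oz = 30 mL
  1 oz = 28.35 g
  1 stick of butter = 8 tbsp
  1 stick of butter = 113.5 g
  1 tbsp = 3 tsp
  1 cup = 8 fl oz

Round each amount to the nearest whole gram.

The original recipe has 56.7 g of diced carrots, so the scaling factor is 272.16 ÷ 56.7 = 24/5 = 4.8.
diced tomatoes: (1 tbsp + 1 tsp = 4/3 tbsp) × 24/5 ÷ 16 tbsp/cup × 180 g/cup = 72 g
shredded cheddar: (1 tbsp + 1 tsp = 4/3 tbsp) × 24/5 ÷ 16 tbsp/cup × 113 g/cup ≈ 45 g
tahini: 2 cup × 24/5 × 240 g/cup = 2304 g
butter: (2 tbsp + 2 tsp = 8/3 tbsp) × 24/5 ÷ 8 tbsp/stick × 113.5 g/stick ≈ 182 g

diced tomatoes: 72 g; shredded cheddar: 45 g; tahini: 2304 g; butter: 182 g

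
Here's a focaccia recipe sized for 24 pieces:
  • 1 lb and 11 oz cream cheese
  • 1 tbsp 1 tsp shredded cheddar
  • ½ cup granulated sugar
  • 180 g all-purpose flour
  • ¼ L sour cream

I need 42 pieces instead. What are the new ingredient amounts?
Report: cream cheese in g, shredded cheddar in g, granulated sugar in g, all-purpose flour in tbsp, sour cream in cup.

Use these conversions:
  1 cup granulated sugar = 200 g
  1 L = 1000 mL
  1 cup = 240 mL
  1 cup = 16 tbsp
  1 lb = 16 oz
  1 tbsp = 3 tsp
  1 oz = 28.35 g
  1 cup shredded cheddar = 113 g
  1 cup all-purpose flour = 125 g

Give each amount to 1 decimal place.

cream cheese: 1339.5 g; shredded cheddar: 16.5 g; granulated sugar: 175.0 g; all-purpose flour: 40.3 tbsp; sour cream: 1.8 cup

Scaling factor: 42/24 = 7/4 = 1.75.
cream cheese: (1 lb + 11 oz = 1.6875 lb) × 7/4 × 16 oz/lb × 28.35 g/oz ≈ 1339.5 g
shredded cheddar: (1 tbsp + 1 tsp = 4/3 tbsp) × 7/4 ÷ 16 tbsp/cup × 113 g/cup ≈ 16.5 g
granulated sugar: 0.5 cup × 7/4 × 200 g/cup = 175.0 g
all-purpose flour: 180 g × 7/4 ÷ 125 g/cup × 16 tbsp/cup ≈ 40.3 tbsp
sour cream: 0.25 L × 7/4 × 1000 mL/L ÷ 240 mL/cup ≈ 1.8 cup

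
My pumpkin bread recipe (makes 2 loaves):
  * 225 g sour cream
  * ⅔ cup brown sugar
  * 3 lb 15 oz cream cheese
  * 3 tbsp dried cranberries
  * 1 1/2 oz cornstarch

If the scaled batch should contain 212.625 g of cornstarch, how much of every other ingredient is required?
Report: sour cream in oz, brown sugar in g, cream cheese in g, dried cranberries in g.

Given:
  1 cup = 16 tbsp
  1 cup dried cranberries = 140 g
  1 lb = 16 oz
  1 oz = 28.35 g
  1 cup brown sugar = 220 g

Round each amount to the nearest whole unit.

sour cream: 40 oz; brown sugar: 733 g; cream cheese: 8930 g; dried cranberries: 131 g

The original recipe has 42.525 g of cornstarch, so the scaling factor is 212.625 ÷ 42.525 = 5.
sour cream: 225 g × 5 ÷ 28.35 g/oz ≈ 40 oz
brown sugar: 2/3 cup × 5 × 220 g/cup ≈ 733 g
cream cheese: (3 lb + 15 oz = 3.9375 lb) × 5 × 16 oz/lb × 28.35 g/oz ≈ 8930 g
dried cranberries: 3 tbsp × 5 ÷ 16 tbsp/cup × 140 g/cup ≈ 131 g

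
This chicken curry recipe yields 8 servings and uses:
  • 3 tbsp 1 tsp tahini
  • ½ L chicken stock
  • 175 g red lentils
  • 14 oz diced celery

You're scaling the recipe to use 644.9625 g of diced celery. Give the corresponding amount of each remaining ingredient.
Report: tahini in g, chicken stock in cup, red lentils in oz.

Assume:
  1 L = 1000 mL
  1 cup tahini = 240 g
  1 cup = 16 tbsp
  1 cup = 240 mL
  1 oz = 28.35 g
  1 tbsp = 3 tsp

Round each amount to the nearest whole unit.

tahini: 81 g; chicken stock: 3 cup; red lentils: 10 oz

The original recipe has 396.9 g of diced celery, so the scaling factor is 644.9625 ÷ 396.9 = 13/8 = 1.625.
tahini: (3 tbsp + 1 tsp = 10/3 tbsp) × 13/8 ÷ 16 tbsp/cup × 240 g/cup ≈ 81 g
chicken stock: 0.5 L × 13/8 × 1000 mL/L ÷ 240 mL/cup ≈ 3 cup
red lentils: 175 g × 13/8 ÷ 28.35 g/oz ≈ 10 oz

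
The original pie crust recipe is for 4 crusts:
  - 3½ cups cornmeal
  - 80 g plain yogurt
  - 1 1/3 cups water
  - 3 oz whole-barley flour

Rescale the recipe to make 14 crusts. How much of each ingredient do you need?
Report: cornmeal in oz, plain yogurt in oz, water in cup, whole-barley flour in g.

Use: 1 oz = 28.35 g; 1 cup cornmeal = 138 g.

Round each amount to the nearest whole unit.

cornmeal: 60 oz; plain yogurt: 10 oz; water: 5 cup; whole-barley flour: 298 g

Scaling factor: 14/4 = 7/2 = 3.5.
cornmeal: 3.5 cup × 7/2 × 138 g/cup ÷ 28.35 g/oz ≈ 60 oz
plain yogurt: 80 g × 7/2 ÷ 28.35 g/oz ≈ 10 oz
water: 4/3 cup × 7/2 ≈ 5 cup
whole-barley flour: 3 oz × 7/2 × 28.35 g/oz ≈ 298 g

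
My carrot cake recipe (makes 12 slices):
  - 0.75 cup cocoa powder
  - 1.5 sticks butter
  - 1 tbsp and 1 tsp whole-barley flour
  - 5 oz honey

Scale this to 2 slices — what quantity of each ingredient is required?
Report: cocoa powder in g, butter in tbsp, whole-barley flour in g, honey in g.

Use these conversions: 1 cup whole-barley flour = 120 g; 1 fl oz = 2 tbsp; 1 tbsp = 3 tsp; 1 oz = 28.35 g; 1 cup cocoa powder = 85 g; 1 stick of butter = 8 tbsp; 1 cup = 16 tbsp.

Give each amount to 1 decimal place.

cocoa powder: 10.6 g; butter: 2.0 tbsp; whole-barley flour: 1.7 g; honey: 23.6 g

Scaling factor: 2/12 = 1/6.
cocoa powder: 0.75 cup × 1/6 × 85 g/cup ≈ 10.6 g
butter: 1.5 stick × 1/6 × 8 tbsp/stick = 2.0 tbsp
whole-barley flour: (1 tbsp + 1 tsp = 4/3 tbsp) × 1/6 ÷ 16 tbsp/cup × 120 g/cup ≈ 1.7 g
honey: 5 oz × 1/6 × 28.35 g/oz ≈ 23.6 g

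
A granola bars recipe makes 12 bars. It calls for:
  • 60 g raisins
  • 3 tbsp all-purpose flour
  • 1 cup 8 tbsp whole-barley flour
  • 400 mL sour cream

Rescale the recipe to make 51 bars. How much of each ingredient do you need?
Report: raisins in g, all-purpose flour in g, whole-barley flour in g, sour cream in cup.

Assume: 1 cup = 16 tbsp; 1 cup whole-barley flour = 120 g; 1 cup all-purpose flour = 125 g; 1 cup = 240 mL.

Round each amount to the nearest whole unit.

Scaling factor: 51/12 = 17/4 = 4.25.
raisins: 60 g × 17/4 = 255 g
all-purpose flour: 3 tbsp × 17/4 ÷ 16 tbsp/cup × 125 g/cup ≈ 100 g
whole-barley flour: (1 cup + 8 tbsp = 1.5 cup) × 17/4 × 120 g/cup = 765 g
sour cream: 400 mL × 17/4 ÷ 240 mL/cup ≈ 7 cup

raisins: 255 g; all-purpose flour: 100 g; whole-barley flour: 765 g; sour cream: 7 cup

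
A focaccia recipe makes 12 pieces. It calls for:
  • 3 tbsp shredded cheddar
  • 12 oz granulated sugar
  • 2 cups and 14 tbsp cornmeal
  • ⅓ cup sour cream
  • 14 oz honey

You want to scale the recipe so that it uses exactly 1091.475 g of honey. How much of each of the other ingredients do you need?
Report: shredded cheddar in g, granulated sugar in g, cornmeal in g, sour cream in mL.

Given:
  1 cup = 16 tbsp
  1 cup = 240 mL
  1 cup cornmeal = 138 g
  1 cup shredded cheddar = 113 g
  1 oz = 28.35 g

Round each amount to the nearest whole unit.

The original recipe has 396.9 g of honey, so the scaling factor is 1091.475 ÷ 396.9 = 11/4 = 2.75.
shredded cheddar: 3 tbsp × 11/4 ÷ 16 tbsp/cup × 113 g/cup ≈ 58 g
granulated sugar: 12 oz × 11/4 × 28.35 g/oz ≈ 936 g
cornmeal: (2 cup + 14 tbsp = 2.875 cup) × 11/4 × 138 g/cup ≈ 1091 g
sour cream: 1/3 cup × 11/4 × 240 mL/cup = 220 mL

shredded cheddar: 58 g; granulated sugar: 936 g; cornmeal: 1091 g; sour cream: 220 mL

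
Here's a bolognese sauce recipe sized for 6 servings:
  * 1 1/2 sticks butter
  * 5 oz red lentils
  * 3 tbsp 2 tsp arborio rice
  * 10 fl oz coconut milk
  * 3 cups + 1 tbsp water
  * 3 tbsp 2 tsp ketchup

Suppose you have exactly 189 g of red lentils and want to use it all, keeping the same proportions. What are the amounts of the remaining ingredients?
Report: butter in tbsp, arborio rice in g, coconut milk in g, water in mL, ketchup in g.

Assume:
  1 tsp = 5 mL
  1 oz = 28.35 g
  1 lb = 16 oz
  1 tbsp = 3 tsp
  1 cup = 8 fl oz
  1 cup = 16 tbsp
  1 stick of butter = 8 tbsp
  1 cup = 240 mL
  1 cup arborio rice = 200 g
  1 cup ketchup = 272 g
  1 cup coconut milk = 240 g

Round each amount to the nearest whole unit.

butter: 16 tbsp; arborio rice: 61 g; coconut milk: 400 g; water: 980 mL; ketchup: 83 g

The original recipe has 141.75 g of red lentils, so the scaling factor is 189 ÷ 141.75 = 4/3.
butter: 1.5 stick × 4/3 × 8 tbsp/stick = 16 tbsp
arborio rice: (3 tbsp + 2 tsp = 11/3 tbsp) × 4/3 ÷ 16 tbsp/cup × 200 g/cup ≈ 61 g
coconut milk: 10 fl oz × 4/3 ÷ 8 fl oz/cup × 240 g/cup = 400 g
water: (3 cup + 1 tbsp = 3.0625 cup) × 4/3 × 240 mL/cup = 980 mL
ketchup: (3 tbsp + 2 tsp = 11/3 tbsp) × 4/3 ÷ 16 tbsp/cup × 272 g/cup ≈ 83 g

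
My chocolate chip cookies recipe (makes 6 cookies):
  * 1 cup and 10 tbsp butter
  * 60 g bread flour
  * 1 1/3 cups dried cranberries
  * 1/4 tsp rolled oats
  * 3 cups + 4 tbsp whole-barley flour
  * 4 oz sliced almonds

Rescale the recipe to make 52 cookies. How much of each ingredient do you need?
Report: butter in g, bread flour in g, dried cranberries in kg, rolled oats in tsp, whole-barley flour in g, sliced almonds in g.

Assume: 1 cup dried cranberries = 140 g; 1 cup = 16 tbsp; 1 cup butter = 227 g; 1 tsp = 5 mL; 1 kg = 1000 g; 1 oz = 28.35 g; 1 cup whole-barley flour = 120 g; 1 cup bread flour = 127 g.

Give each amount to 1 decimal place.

butter: 3196.9 g; bread flour: 520.0 g; dried cranberries: 1.6 kg; rolled oats: 2.2 tsp; whole-barley flour: 3380.0 g; sliced almonds: 982.8 g

Scaling factor: 52/6 = 26/3.
butter: (1 cup + 10 tbsp = 1.625 cup) × 26/3 × 227 g/cup ≈ 3196.9 g
bread flour: 60 g × 26/3 = 520.0 g
dried cranberries: 4/3 cup × 26/3 × 140 g/cup ÷ 1000 g/kg ≈ 1.6 kg
rolled oats: 0.25 tsp × 26/3 ≈ 2.2 tsp
whole-barley flour: (3 cup + 4 tbsp = 3.25 cup) × 26/3 × 120 g/cup = 3380.0 g
sliced almonds: 4 oz × 26/3 × 28.35 g/oz = 982.8 g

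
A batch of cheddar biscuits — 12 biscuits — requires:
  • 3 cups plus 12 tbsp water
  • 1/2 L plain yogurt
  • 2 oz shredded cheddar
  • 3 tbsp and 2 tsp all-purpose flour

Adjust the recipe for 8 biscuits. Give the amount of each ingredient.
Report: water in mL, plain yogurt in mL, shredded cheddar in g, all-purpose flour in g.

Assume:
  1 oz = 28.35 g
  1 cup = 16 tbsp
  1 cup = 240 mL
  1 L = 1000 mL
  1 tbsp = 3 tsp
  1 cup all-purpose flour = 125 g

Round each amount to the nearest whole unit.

water: 600 mL; plain yogurt: 333 mL; shredded cheddar: 38 g; all-purpose flour: 19 g

Scaling factor: 8/12 = 2/3.
water: (3 cup + 12 tbsp = 3.75 cup) × 2/3 × 240 mL/cup = 600 mL
plain yogurt: 0.5 L × 2/3 × 1000 mL/L ≈ 333 mL
shredded cheddar: 2 oz × 2/3 × 28.35 g/oz ≈ 38 g
all-purpose flour: (3 tbsp + 2 tsp = 11/3 tbsp) × 2/3 ÷ 16 tbsp/cup × 125 g/cup ≈ 19 g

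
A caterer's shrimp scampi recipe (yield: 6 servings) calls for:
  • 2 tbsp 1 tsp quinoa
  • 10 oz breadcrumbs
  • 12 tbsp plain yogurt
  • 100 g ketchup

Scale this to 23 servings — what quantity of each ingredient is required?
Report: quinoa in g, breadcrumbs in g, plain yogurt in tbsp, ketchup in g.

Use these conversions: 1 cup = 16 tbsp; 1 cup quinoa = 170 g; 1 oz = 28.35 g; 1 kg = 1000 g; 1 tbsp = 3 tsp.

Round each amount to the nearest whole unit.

quinoa: 95 g; breadcrumbs: 1087 g; plain yogurt: 46 tbsp; ketchup: 383 g

Scaling factor: 23/6.
quinoa: (2 tbsp + 1 tsp = 7/3 tbsp) × 23/6 ÷ 16 tbsp/cup × 170 g/cup ≈ 95 g
breadcrumbs: 10 oz × 23/6 × 28.35 g/oz ≈ 1087 g
plain yogurt: 12 tbsp × 23/6 = 46 tbsp
ketchup: 100 g × 23/6 ≈ 383 g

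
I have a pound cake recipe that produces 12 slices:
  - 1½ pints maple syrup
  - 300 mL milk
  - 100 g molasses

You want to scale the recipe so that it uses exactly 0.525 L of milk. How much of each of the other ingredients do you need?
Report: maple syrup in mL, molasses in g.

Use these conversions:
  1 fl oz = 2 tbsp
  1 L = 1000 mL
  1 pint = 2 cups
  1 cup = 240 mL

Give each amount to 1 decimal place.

maple syrup: 1260.0 mL; molasses: 175.0 g

The original recipe has 0.3 L of milk, so the scaling factor is 0.525 ÷ 0.3 = 7/4 = 1.75.
maple syrup: 1.5 pint × 7/4 × 2 cup/pint × 240 mL/cup = 1260.0 mL
molasses: 100 g × 7/4 = 175.0 g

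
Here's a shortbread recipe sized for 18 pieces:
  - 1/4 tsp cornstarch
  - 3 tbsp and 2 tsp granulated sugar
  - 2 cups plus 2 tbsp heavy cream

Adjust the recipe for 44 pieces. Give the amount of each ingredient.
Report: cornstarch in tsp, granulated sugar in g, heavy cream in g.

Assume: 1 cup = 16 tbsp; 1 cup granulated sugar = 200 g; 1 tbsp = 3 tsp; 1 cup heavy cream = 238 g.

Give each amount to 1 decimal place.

Scaling factor: 44/18 = 22/9.
cornstarch: 0.25 tsp × 22/9 ≈ 0.6 tsp
granulated sugar: (3 tbsp + 2 tsp = 11/3 tbsp) × 22/9 ÷ 16 tbsp/cup × 200 g/cup ≈ 112.0 g
heavy cream: (2 cup + 2 tbsp = 2.125 cup) × 22/9 × 238 g/cup ≈ 1236.3 g

cornstarch: 0.6 tsp; granulated sugar: 112.0 g; heavy cream: 1236.3 g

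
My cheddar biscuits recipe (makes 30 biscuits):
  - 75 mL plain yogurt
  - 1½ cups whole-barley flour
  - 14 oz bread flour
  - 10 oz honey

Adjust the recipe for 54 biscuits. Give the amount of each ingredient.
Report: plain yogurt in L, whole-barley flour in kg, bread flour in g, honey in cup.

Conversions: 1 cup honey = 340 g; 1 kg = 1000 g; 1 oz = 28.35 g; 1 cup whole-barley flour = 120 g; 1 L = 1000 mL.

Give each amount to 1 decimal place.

Scaling factor: 54/30 = 9/5 = 1.8.
plain yogurt: 75 mL × 9/5 ÷ 1000 mL/L ≈ 0.1 L
whole-barley flour: 1.5 cup × 9/5 × 120 g/cup ÷ 1000 g/kg ≈ 0.3 kg
bread flour: 14 oz × 9/5 × 28.35 g/oz ≈ 714.4 g
honey: 10 oz × 9/5 × 28.35 g/oz ÷ 340 g/cup ≈ 1.5 cup

plain yogurt: 0.1 L; whole-barley flour: 0.3 kg; bread flour: 714.4 g; honey: 1.5 cup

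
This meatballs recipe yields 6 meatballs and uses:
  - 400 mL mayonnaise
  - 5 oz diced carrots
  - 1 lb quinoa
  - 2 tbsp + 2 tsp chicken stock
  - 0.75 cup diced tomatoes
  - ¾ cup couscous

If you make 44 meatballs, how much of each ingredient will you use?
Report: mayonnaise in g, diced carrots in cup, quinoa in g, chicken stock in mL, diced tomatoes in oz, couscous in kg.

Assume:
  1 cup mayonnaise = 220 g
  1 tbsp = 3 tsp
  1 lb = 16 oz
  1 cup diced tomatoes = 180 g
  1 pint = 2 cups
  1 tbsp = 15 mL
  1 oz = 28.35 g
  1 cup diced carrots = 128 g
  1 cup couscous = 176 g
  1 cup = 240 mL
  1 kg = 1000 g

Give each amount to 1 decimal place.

Scaling factor: 44/6 = 22/3.
mayonnaise: 400 mL × 22/3 ÷ 240 mL/cup × 220 g/cup ≈ 2688.9 g
diced carrots: 5 oz × 22/3 × 28.35 g/oz ÷ 128 g/cup ≈ 8.1 cup
quinoa: 1 lb × 22/3 × 16 oz/lb × 28.35 g/oz = 3326.4 g
chicken stock: (2 tbsp + 2 tsp = 8/3 tbsp) × 22/3 × 15 mL/tbsp ≈ 293.3 mL
diced tomatoes: 0.75 cup × 22/3 × 180 g/cup ÷ 28.35 g/oz ≈ 34.9 oz
couscous: 0.75 cup × 22/3 × 176 g/cup ÷ 1000 g/kg ≈ 1.0 kg

mayonnaise: 2688.9 g; diced carrots: 8.1 cup; quinoa: 3326.4 g; chicken stock: 293.3 mL; diced tomatoes: 34.9 oz; couscous: 1.0 kg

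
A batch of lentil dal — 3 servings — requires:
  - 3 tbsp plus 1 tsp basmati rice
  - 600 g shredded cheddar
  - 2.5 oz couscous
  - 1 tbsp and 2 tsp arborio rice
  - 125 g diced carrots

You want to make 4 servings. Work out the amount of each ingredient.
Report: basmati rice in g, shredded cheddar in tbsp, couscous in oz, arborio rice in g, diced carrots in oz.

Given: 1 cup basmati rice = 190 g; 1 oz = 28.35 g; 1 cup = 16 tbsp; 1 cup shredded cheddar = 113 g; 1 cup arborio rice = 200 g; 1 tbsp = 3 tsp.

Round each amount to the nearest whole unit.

basmati rice: 53 g; shredded cheddar: 113 tbsp; couscous: 3 oz; arborio rice: 28 g; diced carrots: 6 oz

Scaling factor: 4/3.
basmati rice: (3 tbsp + 1 tsp = 10/3 tbsp) × 4/3 ÷ 16 tbsp/cup × 190 g/cup ≈ 53 g
shredded cheddar: 600 g × 4/3 ÷ 113 g/cup × 16 tbsp/cup ≈ 113 tbsp
couscous: 2.5 oz × 4/3 ≈ 3 oz
arborio rice: (1 tbsp + 2 tsp = 5/3 tbsp) × 4/3 ÷ 16 tbsp/cup × 200 g/cup ≈ 28 g
diced carrots: 125 g × 4/3 ÷ 28.35 g/oz ≈ 6 oz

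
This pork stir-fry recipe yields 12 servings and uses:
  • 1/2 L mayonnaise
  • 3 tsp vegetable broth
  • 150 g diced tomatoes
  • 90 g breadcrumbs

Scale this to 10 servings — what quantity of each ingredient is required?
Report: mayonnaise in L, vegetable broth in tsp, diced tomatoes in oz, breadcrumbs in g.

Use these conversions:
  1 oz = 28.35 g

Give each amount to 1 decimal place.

Scaling factor: 10/12 = 5/6.
mayonnaise: 0.5 L × 5/6 ≈ 0.4 L
vegetable broth: 3 tsp × 5/6 = 2.5 tsp
diced tomatoes: 150 g × 5/6 ÷ 28.35 g/oz ≈ 4.4 oz
breadcrumbs: 90 g × 5/6 = 75.0 g

mayonnaise: 0.4 L; vegetable broth: 2.5 tsp; diced tomatoes: 4.4 oz; breadcrumbs: 75.0 g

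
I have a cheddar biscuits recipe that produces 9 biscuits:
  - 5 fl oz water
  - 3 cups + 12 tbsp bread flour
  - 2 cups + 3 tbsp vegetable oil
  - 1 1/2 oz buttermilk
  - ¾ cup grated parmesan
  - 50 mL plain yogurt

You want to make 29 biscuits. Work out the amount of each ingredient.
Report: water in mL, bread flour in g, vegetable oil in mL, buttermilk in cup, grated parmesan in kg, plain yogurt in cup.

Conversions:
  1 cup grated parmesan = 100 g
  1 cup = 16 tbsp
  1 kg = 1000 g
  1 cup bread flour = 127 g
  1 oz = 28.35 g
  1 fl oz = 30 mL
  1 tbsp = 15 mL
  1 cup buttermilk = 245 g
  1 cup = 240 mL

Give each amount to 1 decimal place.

water: 483.3 mL; bread flour: 1534.6 g; vegetable oil: 1691.7 mL; buttermilk: 0.6 cup; grated parmesan: 0.2 kg; plain yogurt: 0.7 cup

Scaling factor: 29/9.
water: 5 fl oz × 29/9 × 30 mL/fl oz ≈ 483.3 mL
bread flour: (3 cup + 12 tbsp = 3.75 cup) × 29/9 × 127 g/cup ≈ 1534.6 g
vegetable oil: (2 cup + 3 tbsp = 2.1875 cup) × 29/9 × 240 mL/cup ≈ 1691.7 mL
buttermilk: 1.5 oz × 29/9 × 28.35 g/oz ÷ 245 g/cup ≈ 0.6 cup
grated parmesan: 0.75 cup × 29/9 × 100 g/cup ÷ 1000 g/kg ≈ 0.2 kg
plain yogurt: 50 mL × 29/9 ÷ 240 mL/cup ≈ 0.7 cup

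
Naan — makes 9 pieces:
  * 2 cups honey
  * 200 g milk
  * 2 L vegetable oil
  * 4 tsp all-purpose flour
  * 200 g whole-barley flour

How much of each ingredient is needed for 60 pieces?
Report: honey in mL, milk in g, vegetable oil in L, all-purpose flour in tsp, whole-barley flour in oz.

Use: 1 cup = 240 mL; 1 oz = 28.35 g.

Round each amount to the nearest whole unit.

Scaling factor: 60/9 = 20/3.
honey: 2 cup × 20/3 × 240 mL/cup = 3200 mL
milk: 200 g × 20/3 ≈ 1333 g
vegetable oil: 2 L × 20/3 ≈ 13 L
all-purpose flour: 4 tsp × 20/3 ≈ 27 tsp
whole-barley flour: 200 g × 20/3 ÷ 28.35 g/oz ≈ 47 oz

honey: 3200 mL; milk: 1333 g; vegetable oil: 13 L; all-purpose flour: 27 tsp; whole-barley flour: 47 oz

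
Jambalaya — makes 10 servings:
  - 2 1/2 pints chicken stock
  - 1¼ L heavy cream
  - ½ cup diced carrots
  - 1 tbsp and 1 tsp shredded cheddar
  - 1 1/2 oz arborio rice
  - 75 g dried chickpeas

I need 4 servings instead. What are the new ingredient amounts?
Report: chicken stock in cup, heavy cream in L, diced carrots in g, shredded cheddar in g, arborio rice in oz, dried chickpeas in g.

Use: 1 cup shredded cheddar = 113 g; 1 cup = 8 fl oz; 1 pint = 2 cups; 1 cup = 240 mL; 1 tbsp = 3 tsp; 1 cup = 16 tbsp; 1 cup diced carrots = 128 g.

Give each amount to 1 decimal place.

Scaling factor: 4/10 = 2/5 = 0.4.
chicken stock: 2.5 pint × 2/5 × 2 cup/pint = 2.0 cup
heavy cream: 1.25 L × 2/5 = 0.5 L
diced carrots: 0.5 cup × 2/5 × 128 g/cup = 25.6 g
shredded cheddar: (1 tbsp + 1 tsp = 4/3 tbsp) × 2/5 ÷ 16 tbsp/cup × 113 g/cup ≈ 3.8 g
arborio rice: 1.5 oz × 2/5 = 0.6 oz
dried chickpeas: 75 g × 2/5 = 30.0 g

chicken stock: 2.0 cup; heavy cream: 0.5 L; diced carrots: 25.6 g; shredded cheddar: 3.8 g; arborio rice: 0.6 oz; dried chickpeas: 30.0 g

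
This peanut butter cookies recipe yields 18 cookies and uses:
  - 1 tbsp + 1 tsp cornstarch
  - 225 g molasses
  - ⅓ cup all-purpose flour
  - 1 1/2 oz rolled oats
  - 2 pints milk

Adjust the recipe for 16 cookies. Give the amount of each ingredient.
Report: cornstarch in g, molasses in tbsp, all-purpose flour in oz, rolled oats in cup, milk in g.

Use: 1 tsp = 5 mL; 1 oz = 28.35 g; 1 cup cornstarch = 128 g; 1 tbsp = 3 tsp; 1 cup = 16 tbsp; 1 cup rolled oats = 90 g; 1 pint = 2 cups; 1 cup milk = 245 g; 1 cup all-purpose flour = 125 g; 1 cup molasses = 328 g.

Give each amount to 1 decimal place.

Scaling factor: 16/18 = 8/9.
cornstarch: (1 tbsp + 1 tsp = 4/3 tbsp) × 8/9 ÷ 16 tbsp/cup × 128 g/cup ≈ 9.5 g
molasses: 225 g × 8/9 ÷ 328 g/cup × 16 tbsp/cup ≈ 9.8 tbsp
all-purpose flour: 1/3 cup × 8/9 × 125 g/cup ÷ 28.35 g/oz ≈ 1.3 oz
rolled oats: 1.5 oz × 8/9 × 28.35 g/oz ÷ 90 g/cup ≈ 0.4 cup
milk: 2 pint × 8/9 × 2 cup/pint × 245 g/cup ≈ 871.1 g

cornstarch: 9.5 g; molasses: 9.8 tbsp; all-purpose flour: 1.3 oz; rolled oats: 0.4 cup; milk: 871.1 g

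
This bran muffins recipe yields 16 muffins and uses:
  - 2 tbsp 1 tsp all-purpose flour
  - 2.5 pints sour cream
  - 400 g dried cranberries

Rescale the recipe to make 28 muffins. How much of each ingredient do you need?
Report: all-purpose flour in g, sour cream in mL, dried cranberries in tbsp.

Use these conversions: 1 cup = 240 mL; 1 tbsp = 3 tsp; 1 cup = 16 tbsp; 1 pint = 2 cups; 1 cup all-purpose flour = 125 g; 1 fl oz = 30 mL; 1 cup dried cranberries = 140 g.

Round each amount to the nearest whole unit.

all-purpose flour: 32 g; sour cream: 2100 mL; dried cranberries: 80 tbsp

Scaling factor: 28/16 = 7/4 = 1.75.
all-purpose flour: (2 tbsp + 1 tsp = 7/3 tbsp) × 7/4 ÷ 16 tbsp/cup × 125 g/cup ≈ 32 g
sour cream: 2.5 pint × 7/4 × 2 cup/pint × 240 mL/cup = 2100 mL
dried cranberries: 400 g × 7/4 ÷ 140 g/cup × 16 tbsp/cup = 80 tbsp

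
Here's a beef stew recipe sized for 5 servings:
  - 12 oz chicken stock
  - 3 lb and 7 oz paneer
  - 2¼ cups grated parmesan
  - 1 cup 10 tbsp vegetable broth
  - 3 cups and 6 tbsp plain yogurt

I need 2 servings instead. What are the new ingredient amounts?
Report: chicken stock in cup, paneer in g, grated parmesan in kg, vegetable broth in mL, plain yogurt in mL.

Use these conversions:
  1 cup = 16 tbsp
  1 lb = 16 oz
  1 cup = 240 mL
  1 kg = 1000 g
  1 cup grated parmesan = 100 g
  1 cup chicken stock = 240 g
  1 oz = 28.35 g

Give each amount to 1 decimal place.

Scaling factor: 2/5 = 0.4.
chicken stock: 12 oz × 2/5 × 28.35 g/oz ÷ 240 g/cup ≈ 0.6 cup
paneer: (3 lb + 7 oz = 3.4375 lb) × 2/5 × 16 oz/lb × 28.35 g/oz = 623.7 g
grated parmesan: 2.25 cup × 2/5 × 100 g/cup ÷ 1000 g/kg ≈ 0.1 kg
vegetable broth: (1 cup + 10 tbsp = 1.625 cup) × 2/5 × 240 mL/cup = 156.0 mL
plain yogurt: (3 cup + 6 tbsp = 3.375 cup) × 2/5 × 240 mL/cup = 324.0 mL

chicken stock: 0.6 cup; paneer: 623.7 g; grated parmesan: 0.1 kg; vegetable broth: 156.0 mL; plain yogurt: 324.0 mL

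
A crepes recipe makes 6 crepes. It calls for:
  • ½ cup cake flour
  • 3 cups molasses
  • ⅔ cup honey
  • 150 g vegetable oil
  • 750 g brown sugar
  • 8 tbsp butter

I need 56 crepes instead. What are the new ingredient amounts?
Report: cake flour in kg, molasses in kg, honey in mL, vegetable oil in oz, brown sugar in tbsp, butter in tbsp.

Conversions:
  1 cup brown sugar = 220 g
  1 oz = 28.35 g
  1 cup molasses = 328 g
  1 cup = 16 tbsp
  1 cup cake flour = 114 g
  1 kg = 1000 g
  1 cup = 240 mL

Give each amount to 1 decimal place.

cake flour: 0.5 kg; molasses: 9.2 kg; honey: 1493.3 mL; vegetable oil: 49.4 oz; brown sugar: 509.1 tbsp; butter: 74.7 tbsp

Scaling factor: 56/6 = 28/3.
cake flour: 0.5 cup × 28/3 × 114 g/cup ÷ 1000 g/kg ≈ 0.5 kg
molasses: 3 cup × 28/3 × 328 g/cup ÷ 1000 g/kg ≈ 9.2 kg
honey: 2/3 cup × 28/3 × 240 mL/cup ≈ 1493.3 mL
vegetable oil: 150 g × 28/3 ÷ 28.35 g/oz ≈ 49.4 oz
brown sugar: 750 g × 28/3 ÷ 220 g/cup × 16 tbsp/cup ≈ 509.1 tbsp
butter: 8 tbsp × 28/3 ≈ 74.7 tbsp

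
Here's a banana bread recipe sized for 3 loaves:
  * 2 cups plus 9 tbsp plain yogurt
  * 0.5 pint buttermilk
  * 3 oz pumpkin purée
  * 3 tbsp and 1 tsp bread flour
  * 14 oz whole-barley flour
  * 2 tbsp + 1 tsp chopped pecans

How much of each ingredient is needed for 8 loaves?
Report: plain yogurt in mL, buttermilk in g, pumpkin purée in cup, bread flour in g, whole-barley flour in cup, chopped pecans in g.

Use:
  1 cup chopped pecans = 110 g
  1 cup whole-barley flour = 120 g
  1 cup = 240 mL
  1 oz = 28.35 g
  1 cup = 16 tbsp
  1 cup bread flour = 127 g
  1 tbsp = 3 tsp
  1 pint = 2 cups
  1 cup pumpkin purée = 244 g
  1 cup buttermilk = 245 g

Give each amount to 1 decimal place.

Scaling factor: 8/3.
plain yogurt: (2 cup + 9 tbsp = 2.5625 cup) × 8/3 × 240 mL/cup = 1640.0 mL
buttermilk: 0.5 pint × 8/3 × 2 cup/pint × 245 g/cup ≈ 653.3 g
pumpkin purée: 3 oz × 8/3 × 28.35 g/oz ÷ 244 g/cup ≈ 0.9 cup
bread flour: (3 tbsp + 1 tsp = 10/3 tbsp) × 8/3 ÷ 16 tbsp/cup × 127 g/cup ≈ 70.6 g
whole-barley flour: 14 oz × 8/3 × 28.35 g/oz ÷ 120 g/cup ≈ 8.8 cup
chopped pecans: (2 tbsp + 1 tsp = 7/3 tbsp) × 8/3 ÷ 16 tbsp/cup × 110 g/cup ≈ 42.8 g

plain yogurt: 1640.0 mL; buttermilk: 653.3 g; pumpkin purée: 0.9 cup; bread flour: 70.6 g; whole-barley flour: 8.8 cup; chopped pecans: 42.8 g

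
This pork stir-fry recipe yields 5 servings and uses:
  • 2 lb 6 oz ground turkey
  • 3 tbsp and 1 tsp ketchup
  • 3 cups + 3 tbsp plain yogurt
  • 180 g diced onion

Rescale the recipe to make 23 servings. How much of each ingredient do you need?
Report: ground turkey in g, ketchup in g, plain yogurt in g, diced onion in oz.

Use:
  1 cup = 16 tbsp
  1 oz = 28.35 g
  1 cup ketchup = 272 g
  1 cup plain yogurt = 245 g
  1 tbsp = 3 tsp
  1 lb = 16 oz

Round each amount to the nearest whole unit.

Scaling factor: 23/5 = 4.6.
ground turkey: (2 lb + 6 oz = 2.375 lb) × 23/5 × 16 oz/lb × 28.35 g/oz ≈ 4956 g
ketchup: (3 tbsp + 1 tsp = 10/3 tbsp) × 23/5 ÷ 16 tbsp/cup × 272 g/cup ≈ 261 g
plain yogurt: (3 cup + 3 tbsp = 3.1875 cup) × 23/5 × 245 g/cup ≈ 3592 g
diced onion: 180 g × 23/5 ÷ 28.35 g/oz ≈ 29 oz

ground turkey: 4956 g; ketchup: 261 g; plain yogurt: 3592 g; diced onion: 29 oz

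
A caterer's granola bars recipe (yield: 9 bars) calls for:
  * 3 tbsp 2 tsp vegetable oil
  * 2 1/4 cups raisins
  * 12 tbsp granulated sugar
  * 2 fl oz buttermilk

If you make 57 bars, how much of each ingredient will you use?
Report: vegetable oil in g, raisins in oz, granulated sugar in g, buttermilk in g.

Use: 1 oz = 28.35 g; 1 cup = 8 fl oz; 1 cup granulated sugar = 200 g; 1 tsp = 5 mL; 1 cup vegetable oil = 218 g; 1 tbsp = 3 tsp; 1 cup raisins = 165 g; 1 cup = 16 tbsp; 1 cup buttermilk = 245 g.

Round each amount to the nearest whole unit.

Scaling factor: 57/9 = 19/3.
vegetable oil: (3 tbsp + 2 tsp = 11/3 tbsp) × 19/3 ÷ 16 tbsp/cup × 218 g/cup ≈ 316 g
raisins: 2.25 cup × 19/3 × 165 g/cup ÷ 28.35 g/oz ≈ 83 oz
granulated sugar: 12 tbsp × 19/3 ÷ 16 tbsp/cup × 200 g/cup = 950 g
buttermilk: 2 fl oz × 19/3 ÷ 8 fl oz/cup × 245 g/cup ≈ 388 g

vegetable oil: 316 g; raisins: 83 oz; granulated sugar: 950 g; buttermilk: 388 g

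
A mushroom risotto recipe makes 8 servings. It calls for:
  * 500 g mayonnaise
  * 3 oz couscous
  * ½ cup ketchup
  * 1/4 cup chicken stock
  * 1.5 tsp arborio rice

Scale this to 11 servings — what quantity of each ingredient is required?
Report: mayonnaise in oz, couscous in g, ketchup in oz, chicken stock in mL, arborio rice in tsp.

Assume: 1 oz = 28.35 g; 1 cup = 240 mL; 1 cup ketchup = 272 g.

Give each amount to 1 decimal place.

Scaling factor: 11/8 = 1.375.
mayonnaise: 500 g × 11/8 ÷ 28.35 g/oz ≈ 24.3 oz
couscous: 3 oz × 11/8 × 28.35 g/oz ≈ 116.9 g
ketchup: 0.5 cup × 11/8 × 272 g/cup ÷ 28.35 g/oz ≈ 6.6 oz
chicken stock: 0.25 cup × 11/8 × 240 mL/cup = 82.5 mL
arborio rice: 1.5 tsp × 11/8 ≈ 2.1 tsp

mayonnaise: 24.3 oz; couscous: 116.9 g; ketchup: 6.6 oz; chicken stock: 82.5 mL; arborio rice: 2.1 tsp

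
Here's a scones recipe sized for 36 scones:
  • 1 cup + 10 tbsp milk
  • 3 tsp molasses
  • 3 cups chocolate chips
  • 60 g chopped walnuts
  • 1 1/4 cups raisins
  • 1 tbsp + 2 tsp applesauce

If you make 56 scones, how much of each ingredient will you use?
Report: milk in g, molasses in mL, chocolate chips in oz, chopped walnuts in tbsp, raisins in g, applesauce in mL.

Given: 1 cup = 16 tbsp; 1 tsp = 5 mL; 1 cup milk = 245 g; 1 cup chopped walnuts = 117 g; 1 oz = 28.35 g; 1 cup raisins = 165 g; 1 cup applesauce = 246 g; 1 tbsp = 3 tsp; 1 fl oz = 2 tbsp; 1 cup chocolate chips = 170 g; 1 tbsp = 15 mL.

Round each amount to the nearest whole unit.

milk: 619 g; molasses: 23 mL; chocolate chips: 28 oz; chopped walnuts: 13 tbsp; raisins: 321 g; applesauce: 39 mL

Scaling factor: 56/36 = 14/9.
milk: (1 cup + 10 tbsp = 1.625 cup) × 14/9 × 245 g/cup ≈ 619 g
molasses: 3 tsp × 14/9 × 5 mL/tsp ≈ 23 mL
chocolate chips: 3 cup × 14/9 × 170 g/cup ÷ 28.35 g/oz ≈ 28 oz
chopped walnuts: 60 g × 14/9 ÷ 117 g/cup × 16 tbsp/cup ≈ 13 tbsp
raisins: 1.25 cup × 14/9 × 165 g/cup ≈ 321 g
applesauce: (1 tbsp + 2 tsp = 5/3 tbsp) × 14/9 × 15 mL/tbsp ≈ 39 mL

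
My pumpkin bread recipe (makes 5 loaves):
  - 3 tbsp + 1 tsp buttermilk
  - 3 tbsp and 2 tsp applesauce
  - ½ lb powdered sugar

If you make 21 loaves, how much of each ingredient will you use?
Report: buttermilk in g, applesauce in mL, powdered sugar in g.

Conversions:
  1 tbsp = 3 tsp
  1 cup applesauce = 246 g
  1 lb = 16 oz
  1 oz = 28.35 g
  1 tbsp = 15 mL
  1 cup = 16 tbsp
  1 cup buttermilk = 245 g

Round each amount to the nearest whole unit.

Scaling factor: 21/5 = 4.2.
buttermilk: (3 tbsp + 1 tsp = 10/3 tbsp) × 21/5 ÷ 16 tbsp/cup × 245 g/cup ≈ 214 g
applesauce: (3 tbsp + 2 tsp = 11/3 tbsp) × 21/5 × 15 mL/tbsp = 231 mL
powdered sugar: 0.5 lb × 21/5 × 16 oz/lb × 28.35 g/oz ≈ 953 g

buttermilk: 214 g; applesauce: 231 mL; powdered sugar: 953 g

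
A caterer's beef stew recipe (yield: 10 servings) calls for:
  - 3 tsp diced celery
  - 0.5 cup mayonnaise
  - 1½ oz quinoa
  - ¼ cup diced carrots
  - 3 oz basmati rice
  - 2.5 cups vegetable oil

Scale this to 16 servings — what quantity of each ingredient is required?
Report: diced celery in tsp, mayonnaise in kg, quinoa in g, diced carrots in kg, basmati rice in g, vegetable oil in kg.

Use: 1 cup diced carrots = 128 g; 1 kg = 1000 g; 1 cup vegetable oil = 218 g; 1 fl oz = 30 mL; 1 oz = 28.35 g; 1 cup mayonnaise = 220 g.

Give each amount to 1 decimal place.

diced celery: 4.8 tsp; mayonnaise: 0.2 kg; quinoa: 68.0 g; diced carrots: 0.1 kg; basmati rice: 136.1 g; vegetable oil: 0.9 kg

Scaling factor: 16/10 = 8/5 = 1.6.
diced celery: 3 tsp × 8/5 = 4.8 tsp
mayonnaise: 0.5 cup × 8/5 × 220 g/cup ÷ 1000 g/kg ≈ 0.2 kg
quinoa: 1.5 oz × 8/5 × 28.35 g/oz ≈ 68.0 g
diced carrots: 0.25 cup × 8/5 × 128 g/cup ÷ 1000 g/kg ≈ 0.1 kg
basmati rice: 3 oz × 8/5 × 28.35 g/oz ≈ 136.1 g
vegetable oil: 2.5 cup × 8/5 × 218 g/cup ÷ 1000 g/kg ≈ 0.9 kg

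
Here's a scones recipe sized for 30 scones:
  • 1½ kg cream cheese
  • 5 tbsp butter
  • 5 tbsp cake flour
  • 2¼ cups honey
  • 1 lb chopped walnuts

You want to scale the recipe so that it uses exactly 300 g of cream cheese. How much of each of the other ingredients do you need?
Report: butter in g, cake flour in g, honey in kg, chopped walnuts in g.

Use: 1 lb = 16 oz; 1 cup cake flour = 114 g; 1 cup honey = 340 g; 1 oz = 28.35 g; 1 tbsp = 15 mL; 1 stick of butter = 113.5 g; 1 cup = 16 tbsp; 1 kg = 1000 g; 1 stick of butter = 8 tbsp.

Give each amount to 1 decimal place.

butter: 14.2 g; cake flour: 7.1 g; honey: 0.2 kg; chopped walnuts: 90.7 g

The original recipe has 1500 g of cream cheese, so the scaling factor is 300 ÷ 1500 = 1/5 = 0.2.
butter: 5 tbsp × 1/5 ÷ 8 tbsp/stick × 113.5 g/stick ≈ 14.2 g
cake flour: 5 tbsp × 1/5 ÷ 16 tbsp/cup × 114 g/cup ≈ 7.1 g
honey: 2.25 cup × 1/5 × 340 g/cup ÷ 1000 g/kg ≈ 0.2 kg
chopped walnuts: 1 lb × 1/5 × 16 oz/lb × 28.35 g/oz ≈ 90.7 g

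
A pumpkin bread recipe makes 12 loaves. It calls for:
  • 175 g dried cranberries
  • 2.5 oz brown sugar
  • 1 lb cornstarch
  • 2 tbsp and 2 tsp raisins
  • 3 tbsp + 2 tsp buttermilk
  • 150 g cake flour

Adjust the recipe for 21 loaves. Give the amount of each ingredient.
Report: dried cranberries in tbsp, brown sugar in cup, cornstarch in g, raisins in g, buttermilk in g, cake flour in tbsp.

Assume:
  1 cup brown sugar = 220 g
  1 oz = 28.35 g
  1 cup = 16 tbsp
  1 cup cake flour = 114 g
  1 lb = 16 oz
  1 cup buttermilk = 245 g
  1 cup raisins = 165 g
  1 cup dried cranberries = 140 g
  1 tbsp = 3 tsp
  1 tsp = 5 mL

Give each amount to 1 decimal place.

Scaling factor: 21/12 = 7/4 = 1.75.
dried cranberries: 175 g × 7/4 ÷ 140 g/cup × 16 tbsp/cup = 35.0 tbsp
brown sugar: 2.5 oz × 7/4 × 28.35 g/oz ÷ 220 g/cup ≈ 0.6 cup
cornstarch: 1 lb × 7/4 × 16 oz/lb × 28.35 g/oz = 793.8 g
raisins: (2 tbsp + 2 tsp = 8/3 tbsp) × 7/4 ÷ 16 tbsp/cup × 165 g/cup ≈ 48.1 g
buttermilk: (3 tbsp + 2 tsp = 11/3 tbsp) × 7/4 ÷ 16 tbsp/cup × 245 g/cup ≈ 98.3 g
cake flour: 150 g × 7/4 ÷ 114 g/cup × 16 tbsp/cup ≈ 36.8 tbsp

dried cranberries: 35.0 tbsp; brown sugar: 0.6 cup; cornstarch: 793.8 g; raisins: 48.1 g; buttermilk: 98.3 g; cake flour: 36.8 tbsp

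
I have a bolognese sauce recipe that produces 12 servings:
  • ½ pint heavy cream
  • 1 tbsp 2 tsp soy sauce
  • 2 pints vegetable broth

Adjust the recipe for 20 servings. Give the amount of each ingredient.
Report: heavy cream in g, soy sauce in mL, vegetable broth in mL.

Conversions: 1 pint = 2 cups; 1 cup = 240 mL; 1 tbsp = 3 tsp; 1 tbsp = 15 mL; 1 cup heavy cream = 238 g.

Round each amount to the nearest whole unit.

Scaling factor: 20/12 = 5/3.
heavy cream: 0.5 pint × 5/3 × 2 cup/pint × 238 g/cup ≈ 397 g
soy sauce: (1 tbsp + 2 tsp = 5/3 tbsp) × 5/3 × 15 mL/tbsp ≈ 42 mL
vegetable broth: 2 pint × 5/3 × 2 cup/pint × 240 mL/cup = 1600 mL

heavy cream: 397 g; soy sauce: 42 mL; vegetable broth: 1600 mL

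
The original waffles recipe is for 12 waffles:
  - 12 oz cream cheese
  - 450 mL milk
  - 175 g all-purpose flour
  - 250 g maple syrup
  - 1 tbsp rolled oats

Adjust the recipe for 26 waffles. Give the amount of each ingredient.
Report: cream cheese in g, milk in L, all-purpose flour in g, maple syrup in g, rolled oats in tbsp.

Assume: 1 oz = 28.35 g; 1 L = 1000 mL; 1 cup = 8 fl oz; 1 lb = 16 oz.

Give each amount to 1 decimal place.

cream cheese: 737.1 g; milk: 1.0 L; all-purpose flour: 379.2 g; maple syrup: 541.7 g; rolled oats: 2.2 tbsp

Scaling factor: 26/12 = 13/6.
cream cheese: 12 oz × 13/6 × 28.35 g/oz = 737.1 g
milk: 450 mL × 13/6 ÷ 1000 mL/L ≈ 1.0 L
all-purpose flour: 175 g × 13/6 ≈ 379.2 g
maple syrup: 250 g × 13/6 ≈ 541.7 g
rolled oats: 1 tbsp × 13/6 ≈ 2.2 tbsp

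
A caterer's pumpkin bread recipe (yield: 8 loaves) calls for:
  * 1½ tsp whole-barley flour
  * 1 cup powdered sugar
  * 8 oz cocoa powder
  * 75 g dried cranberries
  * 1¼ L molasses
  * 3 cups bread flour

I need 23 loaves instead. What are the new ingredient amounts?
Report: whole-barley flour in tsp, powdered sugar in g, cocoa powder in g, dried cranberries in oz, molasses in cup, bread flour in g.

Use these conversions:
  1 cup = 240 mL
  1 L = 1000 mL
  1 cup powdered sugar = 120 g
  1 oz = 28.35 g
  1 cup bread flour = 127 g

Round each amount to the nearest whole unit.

Scaling factor: 23/8 = 2.875.
whole-barley flour: 1.5 tsp × 23/8 ≈ 4 tsp
powdered sugar: 1 cup × 23/8 × 120 g/cup = 345 g
cocoa powder: 8 oz × 23/8 × 28.35 g/oz ≈ 652 g
dried cranberries: 75 g × 23/8 ÷ 28.35 g/oz ≈ 8 oz
molasses: 1.25 L × 23/8 × 1000 mL/L ÷ 240 mL/cup ≈ 15 cup
bread flour: 3 cup × 23/8 × 127 g/cup ≈ 1095 g

whole-barley flour: 4 tsp; powdered sugar: 345 g; cocoa powder: 652 g; dried cranberries: 8 oz; molasses: 15 cup; bread flour: 1095 g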